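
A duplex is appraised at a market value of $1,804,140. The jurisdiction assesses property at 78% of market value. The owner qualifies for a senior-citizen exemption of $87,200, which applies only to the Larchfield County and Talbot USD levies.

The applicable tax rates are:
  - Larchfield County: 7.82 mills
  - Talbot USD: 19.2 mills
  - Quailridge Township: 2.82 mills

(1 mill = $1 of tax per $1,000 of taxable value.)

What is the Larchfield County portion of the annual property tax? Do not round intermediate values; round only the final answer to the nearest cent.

$10,322.63

Assessed value = $1,804,140 × 0.78 = $1,407,229.2
Larchfield County taxable value = $1,407,229.2 − $87,200 = $1,320,029.2
Larchfield County levy = $1,320,029.2 × 0.00782 = $10,322.628344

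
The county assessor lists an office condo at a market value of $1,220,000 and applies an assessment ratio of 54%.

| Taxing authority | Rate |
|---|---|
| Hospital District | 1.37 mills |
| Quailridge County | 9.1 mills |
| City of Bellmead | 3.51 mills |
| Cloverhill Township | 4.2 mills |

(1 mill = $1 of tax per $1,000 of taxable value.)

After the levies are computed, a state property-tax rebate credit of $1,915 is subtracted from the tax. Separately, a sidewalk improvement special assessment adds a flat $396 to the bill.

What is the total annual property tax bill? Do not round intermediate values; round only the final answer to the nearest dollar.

$10,458

Assessed value = $1,220,000 × 0.54 = $658,800
Hospital District: $658,800 × 0.00137 = $902.556
Quailridge County: $658,800 × 0.0091 = $5,995.08
City of Bellmead: $658,800 × 0.00351 = $2,312.388
Cloverhill Township: $658,800 × 0.0042 = $2,766.96
Levies subtotal = $11,976.984
After credit = $11,976.984 − $1,915 = $10,061.984
Total = $10,061.984 + $396 = $10,457.984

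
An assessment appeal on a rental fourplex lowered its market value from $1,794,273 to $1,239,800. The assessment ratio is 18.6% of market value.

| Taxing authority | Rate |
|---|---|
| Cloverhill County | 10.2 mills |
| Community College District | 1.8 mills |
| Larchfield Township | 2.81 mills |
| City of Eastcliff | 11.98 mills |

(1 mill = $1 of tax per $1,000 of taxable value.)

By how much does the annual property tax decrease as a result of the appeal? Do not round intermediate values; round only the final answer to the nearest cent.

Old assessed value = $1,794,273 × 0.186 = $333,734.778
New assessed value = $1,239,800 × 0.186 = $230,602.8
Combined rate = 0.0102 + 0.0018 + 0.00281 + 0.01198 = 0.02679
Old tax = $333,734.778 × 0.02679 = $8,940.75470262
New tax = $230,602.8 × 0.02679 = $6,177.849012
Reduction = $8,940.75470262 − $6,177.849012 = $2,762.90569062

$2,762.91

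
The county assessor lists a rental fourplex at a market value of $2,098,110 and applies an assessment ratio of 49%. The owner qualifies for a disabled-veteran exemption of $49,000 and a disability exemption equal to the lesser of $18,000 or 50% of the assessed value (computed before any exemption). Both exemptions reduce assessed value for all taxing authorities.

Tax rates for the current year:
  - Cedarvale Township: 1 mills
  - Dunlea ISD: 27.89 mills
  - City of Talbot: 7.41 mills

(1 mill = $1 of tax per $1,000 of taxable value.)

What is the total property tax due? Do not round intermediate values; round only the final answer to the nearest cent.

Assessed value = $2,098,110 × 0.49 = $1,028,073.9
Disability exemption = min($18,000, 50% × $1,028,073.9) = min($18,000, $514,036.95) = $18,000 (dollar cap binds)
Taxable value = $1,028,073.9 − $49,000 − $18,000 = $961,073.9
Cedarvale Township: $961,073.9 × 0.001 = $961.0739
Dunlea ISD: $961,073.9 × 0.02789 = $26,804.351071
City of Talbot: $961,073.9 × 0.00741 = $7,121.557599
Total = $34,886.98257

$34,886.98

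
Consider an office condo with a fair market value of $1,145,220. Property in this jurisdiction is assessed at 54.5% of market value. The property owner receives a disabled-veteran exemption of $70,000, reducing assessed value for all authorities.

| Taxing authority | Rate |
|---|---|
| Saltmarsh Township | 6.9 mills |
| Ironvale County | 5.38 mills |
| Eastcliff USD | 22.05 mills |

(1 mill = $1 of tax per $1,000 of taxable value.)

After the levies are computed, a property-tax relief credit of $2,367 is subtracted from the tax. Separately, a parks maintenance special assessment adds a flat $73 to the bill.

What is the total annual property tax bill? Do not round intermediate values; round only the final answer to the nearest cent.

Assessed value = $1,145,220 × 0.545 = $624,144.9
Taxable value = $624,144.9 − $70,000 = $554,144.9
Saltmarsh Township: $554,144.9 × 0.0069 = $3,823.59981
Ironvale County: $554,144.9 × 0.00538 = $2,981.299562
Eastcliff USD: $554,144.9 × 0.02205 = $12,218.895045
Levies subtotal = $19,023.794417
After credit = $19,023.794417 − $2,367 = $16,656.794417
Total = $16,656.794417 + $73 = $16,729.794417

$16,729.79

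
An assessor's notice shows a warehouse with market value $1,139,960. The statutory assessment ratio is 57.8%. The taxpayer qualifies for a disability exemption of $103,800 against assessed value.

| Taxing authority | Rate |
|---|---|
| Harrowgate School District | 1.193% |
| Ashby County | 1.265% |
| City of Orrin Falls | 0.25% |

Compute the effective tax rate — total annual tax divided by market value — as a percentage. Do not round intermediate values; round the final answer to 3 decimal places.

Assessed value = $1,139,960 × 0.578 = $658,896.88
Taxable value = $658,896.88 − $103,800 = $555,096.88
Harrowgate School District: $555,096.88 × 0.01193 = $6,622.3057784
Ashby County: $555,096.88 × 0.01265 = $7,021.975532
City of Orrin Falls: $555,096.88 × 0.0025 = $1,387.7422
Total tax = $15,032.0235104
Effective rate = $15,032.0235104 ÷ $1,139,960 = 1.319% of market value

1.319%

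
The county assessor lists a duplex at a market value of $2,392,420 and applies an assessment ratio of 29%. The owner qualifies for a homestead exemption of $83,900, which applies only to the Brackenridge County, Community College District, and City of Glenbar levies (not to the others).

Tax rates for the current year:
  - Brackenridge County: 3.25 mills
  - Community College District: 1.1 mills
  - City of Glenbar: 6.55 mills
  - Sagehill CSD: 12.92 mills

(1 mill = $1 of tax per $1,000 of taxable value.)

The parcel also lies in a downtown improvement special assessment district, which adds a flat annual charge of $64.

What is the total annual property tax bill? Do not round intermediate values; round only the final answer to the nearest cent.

$15,675.85

Assessed value = $2,392,420 × 0.29 = $693,801.8
Brackenridge County: ($693,801.8 − $83,900) × 0.00325 = $609,901.8 × 0.00325 = $1,982.18085
Community College District: ($693,801.8 − $83,900) × 0.0011 = $609,901.8 × 0.0011 = $670.89198
City of Glenbar: ($693,801.8 − $83,900) × 0.00655 = $609,901.8 × 0.00655 = $3,994.85679
Sagehill CSD: $693,801.8 × 0.01292 = $8,963.919256
Levies subtotal = $15,611.848876
Total = $15,611.848876 + $64 = $15,675.848876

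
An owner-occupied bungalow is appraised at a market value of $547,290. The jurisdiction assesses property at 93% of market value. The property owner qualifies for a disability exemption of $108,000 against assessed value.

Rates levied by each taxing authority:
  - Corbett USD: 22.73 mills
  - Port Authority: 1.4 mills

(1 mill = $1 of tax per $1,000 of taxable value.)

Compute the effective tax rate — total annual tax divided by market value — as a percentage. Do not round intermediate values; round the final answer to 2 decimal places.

1.77%

Assessed value = $547,290 × 0.93 = $508,979.7
Taxable value = $508,979.7 − $108,000 = $400,979.7
Corbett USD: $400,979.7 × 0.02273 = $9,114.268581
Port Authority: $400,979.7 × 0.0014 = $561.37158
Total tax = $9,675.640161
Effective rate = $9,675.640161 ÷ $547,290 = 1.77% of market value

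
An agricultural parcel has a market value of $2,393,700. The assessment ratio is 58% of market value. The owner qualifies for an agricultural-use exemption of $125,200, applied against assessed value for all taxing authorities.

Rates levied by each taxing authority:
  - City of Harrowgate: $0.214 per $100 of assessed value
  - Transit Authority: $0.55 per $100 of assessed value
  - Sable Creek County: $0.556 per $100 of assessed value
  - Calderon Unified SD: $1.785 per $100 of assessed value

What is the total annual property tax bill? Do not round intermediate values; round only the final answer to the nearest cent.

Assessed value = $2,393,700 × 0.58 = $1,388,346
Taxable value = $1,388,346 − $125,200 = $1,263,146
City of Harrowgate: $1,263,146 × 0.00214 = $2,703.13244
Transit Authority: $1,263,146 × 0.0055 = $6,947.303
Sable Creek County: $1,263,146 × 0.00556 = $7,023.09176
Calderon Unified SD: $1,263,146 × 0.01785 = $22,547.1561
Total = $2,703.13244 + $6,947.303 + $7,023.09176 + $22,547.1561 = $39,220.6833

$39,220.68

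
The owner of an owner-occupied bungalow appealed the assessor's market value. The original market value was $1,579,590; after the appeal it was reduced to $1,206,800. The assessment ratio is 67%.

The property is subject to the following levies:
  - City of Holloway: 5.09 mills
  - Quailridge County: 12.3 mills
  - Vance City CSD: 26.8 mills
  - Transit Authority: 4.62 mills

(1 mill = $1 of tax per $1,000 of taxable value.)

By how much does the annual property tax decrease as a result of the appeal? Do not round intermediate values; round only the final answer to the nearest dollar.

Old assessed value = $1,579,590 × 0.67 = $1,058,325.3
New assessed value = $1,206,800 × 0.67 = $808,556
Combined rate = 0.00509 + 0.0123 + 0.0268 + 0.00462 = 0.04881
Old tax = $1,058,325.3 × 0.04881 = $51,656.857893
New tax = $808,556 × 0.04881 = $39,465.61836
Reduction = $51,656.857893 − $39,465.61836 = $12,191.239533

$12,191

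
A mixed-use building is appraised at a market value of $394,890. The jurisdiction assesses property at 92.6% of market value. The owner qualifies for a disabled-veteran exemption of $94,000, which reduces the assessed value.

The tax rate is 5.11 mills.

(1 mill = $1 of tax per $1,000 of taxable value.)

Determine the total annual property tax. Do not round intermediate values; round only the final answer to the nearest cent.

$1,388.22

Assessed value = $394,890 × 0.926 = $365,668.14
Taxable value = $365,668.14 − $94,000 = $271,668.14
Tax = $271,668.14 × 0.00511 = $1,388.2241954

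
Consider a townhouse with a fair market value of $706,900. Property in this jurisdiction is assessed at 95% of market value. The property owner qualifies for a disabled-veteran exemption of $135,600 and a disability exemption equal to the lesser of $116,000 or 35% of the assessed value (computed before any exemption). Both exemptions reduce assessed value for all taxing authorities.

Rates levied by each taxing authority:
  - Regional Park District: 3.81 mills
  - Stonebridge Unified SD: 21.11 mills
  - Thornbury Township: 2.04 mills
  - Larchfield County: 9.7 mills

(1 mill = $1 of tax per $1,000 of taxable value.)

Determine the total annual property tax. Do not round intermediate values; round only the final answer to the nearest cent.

$15,395.55

Assessed value = $706,900 × 0.95 = $671,555
Disability exemption = min($116,000, 35% × $671,555) = min($116,000, $235,044.25) = $116,000 (dollar cap binds)
Taxable value = $671,555 − $135,600 − $116,000 = $419,955
Regional Park District: $419,955 × 0.00381 = $1,600.02855
Stonebridge Unified SD: $419,955 × 0.02111 = $8,865.25005
Thornbury Township: $419,955 × 0.00204 = $856.7082
Larchfield County: $419,955 × 0.0097 = $4,073.5635
Total = $15,395.5503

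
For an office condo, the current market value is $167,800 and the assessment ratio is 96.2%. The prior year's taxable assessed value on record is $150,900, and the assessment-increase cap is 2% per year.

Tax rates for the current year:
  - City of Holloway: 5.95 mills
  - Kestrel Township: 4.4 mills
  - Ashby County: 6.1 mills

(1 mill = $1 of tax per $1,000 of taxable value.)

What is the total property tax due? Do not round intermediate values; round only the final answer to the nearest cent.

$2,531.95

Uncapped assessed value = $167,800 × 0.962 = $161,423.6
Cap limit = $150,900 × 1.02 = $153,918
Taxable assessed value = min($161,423.6, $153,918) = $153,918 (cap binds)
City of Holloway: $153,918 × 0.00595 = $915.8121
Kestrel Township: $153,918 × 0.0044 = $677.2392
Ashby County: $153,918 × 0.0061 = $938.8998
Total = $2,531.9511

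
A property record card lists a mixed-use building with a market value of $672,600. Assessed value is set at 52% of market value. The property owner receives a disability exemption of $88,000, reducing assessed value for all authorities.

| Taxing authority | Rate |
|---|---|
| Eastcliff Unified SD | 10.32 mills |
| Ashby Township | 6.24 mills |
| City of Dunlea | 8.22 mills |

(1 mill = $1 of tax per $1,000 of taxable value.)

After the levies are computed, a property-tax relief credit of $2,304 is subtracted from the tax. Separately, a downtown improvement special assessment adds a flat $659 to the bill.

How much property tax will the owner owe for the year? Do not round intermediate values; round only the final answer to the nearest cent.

Assessed value = $672,600 × 0.52 = $349,752
Taxable value = $349,752 − $88,000 = $261,752
Eastcliff Unified SD: $261,752 × 0.01032 = $2,701.28064
Ashby Township: $261,752 × 0.00624 = $1,633.33248
City of Dunlea: $261,752 × 0.00822 = $2,151.60144
Levies subtotal = $6,486.21456
After credit = $6,486.21456 − $2,304 = $4,182.21456
Total = $4,182.21456 + $659 = $4,841.21456

$4,841.21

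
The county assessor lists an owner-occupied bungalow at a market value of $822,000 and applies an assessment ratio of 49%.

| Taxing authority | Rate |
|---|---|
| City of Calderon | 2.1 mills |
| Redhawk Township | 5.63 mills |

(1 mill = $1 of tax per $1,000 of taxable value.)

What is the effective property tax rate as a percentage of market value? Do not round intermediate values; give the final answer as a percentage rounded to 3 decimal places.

0.379%

Assessed value = $822,000 × 0.49 = $402,780
City of Calderon: $402,780 × 0.0021 = $845.838
Redhawk Township: $402,780 × 0.00563 = $2,267.6514
Total tax = $3,113.4894
Effective rate = $3,113.4894 ÷ $822,000 = 0.379% of market value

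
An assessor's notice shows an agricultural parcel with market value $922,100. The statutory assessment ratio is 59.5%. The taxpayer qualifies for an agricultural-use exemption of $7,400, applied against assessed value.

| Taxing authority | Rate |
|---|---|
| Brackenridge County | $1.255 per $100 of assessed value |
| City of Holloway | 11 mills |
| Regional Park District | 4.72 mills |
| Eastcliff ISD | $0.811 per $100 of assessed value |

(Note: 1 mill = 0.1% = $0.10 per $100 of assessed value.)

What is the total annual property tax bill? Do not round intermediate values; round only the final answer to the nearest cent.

$19,690.66

Assessed value = $922,100 × 0.595 = $548,649.5
Taxable value = $548,649.5 − $7,400 = $541,249.5
Brackenridge County: $541,249.5 × 0.01255 = $6,792.681225
City of Holloway: $541,249.5 × 0.011 = $5,953.7445
Regional Park District: $541,249.5 × 0.00472 = $2,554.69764
Eastcliff ISD: $541,249.5 × 0.00811 = $4,389.533445
Total = $19,690.65681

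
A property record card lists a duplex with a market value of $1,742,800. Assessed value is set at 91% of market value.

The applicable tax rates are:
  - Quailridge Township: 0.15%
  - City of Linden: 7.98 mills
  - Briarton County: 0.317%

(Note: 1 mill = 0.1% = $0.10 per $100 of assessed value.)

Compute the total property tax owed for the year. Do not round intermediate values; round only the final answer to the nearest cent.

Assessed value = $1,742,800 × 0.91 = $1,585,948
Quailridge Township: $1,585,948 × 0.0015 = $2,378.922
City of Linden: $1,585,948 × 0.00798 = $12,655.86504
Briarton County: $1,585,948 × 0.00317 = $5,027.45516
Total = $20,062.2422

$20,062.24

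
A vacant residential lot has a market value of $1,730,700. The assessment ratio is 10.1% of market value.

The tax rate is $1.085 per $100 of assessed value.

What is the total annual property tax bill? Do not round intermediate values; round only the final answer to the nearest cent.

Assessed value = $1,730,700 × 0.101 = $174,800.7
Tax = $174,800.7 × 0.01085 = $1,896.587595

$1,896.59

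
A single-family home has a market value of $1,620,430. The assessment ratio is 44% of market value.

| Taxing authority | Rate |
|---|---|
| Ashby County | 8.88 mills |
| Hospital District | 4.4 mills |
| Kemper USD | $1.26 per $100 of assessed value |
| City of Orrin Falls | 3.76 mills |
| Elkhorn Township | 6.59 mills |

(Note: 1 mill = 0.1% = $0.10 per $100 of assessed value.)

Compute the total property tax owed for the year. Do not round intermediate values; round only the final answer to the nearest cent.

$25,831.60

Assessed value = $1,620,430 × 0.44 = $712,989.2
Ashby County: $712,989.2 × 0.00888 = $6,331.344096
Hospital District: $712,989.2 × 0.0044 = $3,137.15248
Kemper USD: $712,989.2 × 0.0126 = $8,983.66392
City of Orrin Falls: $712,989.2 × 0.00376 = $2,680.839392
Elkhorn Township: $712,989.2 × 0.00659 = $4,698.598828
Total = $25,831.598716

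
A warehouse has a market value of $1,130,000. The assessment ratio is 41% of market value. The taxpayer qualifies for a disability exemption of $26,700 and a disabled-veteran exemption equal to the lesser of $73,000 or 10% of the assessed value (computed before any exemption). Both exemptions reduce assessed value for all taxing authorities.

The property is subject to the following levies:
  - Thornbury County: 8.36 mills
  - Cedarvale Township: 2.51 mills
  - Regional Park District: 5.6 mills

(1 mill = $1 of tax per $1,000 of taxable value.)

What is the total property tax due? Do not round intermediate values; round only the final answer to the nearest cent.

$6,427.75

Assessed value = $1,130,000 × 0.41 = $463,300
Disabled-veteran exemption = min($73,000, 10% × $463,300) = min($73,000, $46,330) = $46,330 (percentage binds)
Taxable value = $463,300 − $26,700 − $46,330 = $390,270
Thornbury County: $390,270 × 0.00836 = $3,262.6572
Cedarvale Township: $390,270 × 0.00251 = $979.5777
Regional Park District: $390,270 × 0.0056 = $2,185.512
Total = $6,427.7469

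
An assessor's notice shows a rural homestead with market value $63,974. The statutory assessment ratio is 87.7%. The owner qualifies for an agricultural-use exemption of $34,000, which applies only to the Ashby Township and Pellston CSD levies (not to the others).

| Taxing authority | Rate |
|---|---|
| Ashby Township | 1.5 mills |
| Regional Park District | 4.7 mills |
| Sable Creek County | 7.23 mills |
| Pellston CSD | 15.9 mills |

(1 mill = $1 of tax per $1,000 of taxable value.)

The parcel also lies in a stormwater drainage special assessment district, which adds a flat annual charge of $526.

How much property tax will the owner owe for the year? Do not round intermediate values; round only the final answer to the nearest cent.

$1,579.97

Assessed value = $63,974 × 0.877 = $56,105.198
Ashby Township: ($56,105.198 − $34,000) × 0.0015 = $22,105.198 × 0.0015 = $33.157797
Regional Park District: $56,105.198 × 0.0047 = $263.6944306
Sable Creek County: $56,105.198 × 0.00723 = $405.64058154
Pellston CSD: ($56,105.198 − $34,000) × 0.0159 = $22,105.198 × 0.0159 = $351.4726482
Levies subtotal = $1,053.96545734
Total = $1,053.96545734 + $526 = $1,579.96545734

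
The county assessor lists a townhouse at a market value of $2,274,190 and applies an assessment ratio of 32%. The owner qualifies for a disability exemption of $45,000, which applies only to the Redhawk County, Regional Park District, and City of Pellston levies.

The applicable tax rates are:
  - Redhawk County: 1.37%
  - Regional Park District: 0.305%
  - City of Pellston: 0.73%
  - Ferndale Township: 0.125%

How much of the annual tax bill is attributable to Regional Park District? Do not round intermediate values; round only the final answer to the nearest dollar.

Assessed value = $2,274,190 × 0.32 = $727,740.8
Regional Park District taxable value = $727,740.8 − $45,000 = $682,740.8
Regional Park District levy = $682,740.8 × 0.00305 = $2,082.35944

$2,082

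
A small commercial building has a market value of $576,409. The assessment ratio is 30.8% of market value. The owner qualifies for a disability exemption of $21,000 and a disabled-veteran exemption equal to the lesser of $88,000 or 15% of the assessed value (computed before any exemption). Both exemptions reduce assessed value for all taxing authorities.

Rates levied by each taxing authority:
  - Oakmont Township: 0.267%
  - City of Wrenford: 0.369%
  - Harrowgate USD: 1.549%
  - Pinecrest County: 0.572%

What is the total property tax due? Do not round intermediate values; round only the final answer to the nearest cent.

Assessed value = $576,409 × 0.308 = $177,533.972
Disabled-veteran exemption = min($88,000, 15% × $177,533.972) = min($88,000, $26,630.0958) = $26,630.0958 (percentage binds)
Taxable value = $177,533.972 − $21,000 − $26,630.0958 = $129,903.8762
Oakmont Township: $129,903.8762 × 0.00267 = $346.843349454
City of Wrenford: $129,903.8762 × 0.00369 = $479.345303178
Harrowgate USD: $129,903.8762 × 0.01549 = $2,012.211042338
Pinecrest County: $129,903.8762 × 0.00572 = $743.050171864
Total = $3,581.449866834

$3,581.45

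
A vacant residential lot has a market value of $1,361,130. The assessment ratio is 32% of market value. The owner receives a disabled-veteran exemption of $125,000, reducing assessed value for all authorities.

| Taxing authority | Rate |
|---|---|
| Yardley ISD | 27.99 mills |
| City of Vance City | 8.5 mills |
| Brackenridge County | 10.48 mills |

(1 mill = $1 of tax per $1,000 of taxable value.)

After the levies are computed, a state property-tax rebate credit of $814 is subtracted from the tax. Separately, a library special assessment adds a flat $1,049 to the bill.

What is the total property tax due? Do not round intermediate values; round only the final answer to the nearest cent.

Assessed value = $1,361,130 × 0.32 = $435,561.6
Taxable value = $435,561.6 − $125,000 = $310,561.6
Yardley ISD: $310,561.6 × 0.02799 = $8,692.619184
City of Vance City: $310,561.6 × 0.0085 = $2,639.7736
Brackenridge County: $310,561.6 × 0.01048 = $3,254.685568
Levies subtotal = $14,587.078352
After credit = $14,587.078352 − $814 = $13,773.078352
Total = $13,773.078352 + $1,049 = $14,822.078352

$14,822.08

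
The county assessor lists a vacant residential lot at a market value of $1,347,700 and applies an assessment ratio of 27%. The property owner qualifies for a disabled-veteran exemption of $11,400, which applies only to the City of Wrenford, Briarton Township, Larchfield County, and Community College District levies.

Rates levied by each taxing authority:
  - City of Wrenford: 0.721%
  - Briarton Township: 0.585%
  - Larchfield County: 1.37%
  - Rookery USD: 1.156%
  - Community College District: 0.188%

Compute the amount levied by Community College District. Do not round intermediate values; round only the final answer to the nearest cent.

Assessed value = $1,347,700 × 0.27 = $363,879
Community College District taxable value = $363,879 − $11,400 = $352,479
Community College District levy = $352,479 × 0.00188 = $662.66052

$662.66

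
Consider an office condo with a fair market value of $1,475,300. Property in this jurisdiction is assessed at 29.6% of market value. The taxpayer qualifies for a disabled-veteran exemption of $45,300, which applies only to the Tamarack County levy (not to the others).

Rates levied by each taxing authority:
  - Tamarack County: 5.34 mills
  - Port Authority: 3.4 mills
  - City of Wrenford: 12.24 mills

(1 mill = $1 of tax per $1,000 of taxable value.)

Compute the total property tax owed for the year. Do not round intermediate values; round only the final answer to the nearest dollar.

$8,920

Assessed value = $1,475,300 × 0.296 = $436,688.8
Tamarack County: ($436,688.8 − $45,300) × 0.00534 = $391,388.8 × 0.00534 = $2,090.016192
Port Authority: $436,688.8 × 0.0034 = $1,484.74192
City of Wrenford: $436,688.8 × 0.01224 = $5,345.070912
Total = $8,919.829024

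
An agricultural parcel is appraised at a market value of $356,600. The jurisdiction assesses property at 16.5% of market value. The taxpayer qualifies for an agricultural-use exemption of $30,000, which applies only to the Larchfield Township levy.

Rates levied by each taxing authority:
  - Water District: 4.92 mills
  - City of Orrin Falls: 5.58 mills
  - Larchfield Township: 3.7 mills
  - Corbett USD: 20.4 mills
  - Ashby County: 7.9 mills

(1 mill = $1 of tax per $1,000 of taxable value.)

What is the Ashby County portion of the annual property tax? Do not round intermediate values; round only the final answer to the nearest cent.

$464.83

Assessed value = $356,600 × 0.165 = $58,839
Ashby County taxable value = $58,839 (exemption does not apply)
Ashby County levy = $58,839 × 0.0079 = $464.8281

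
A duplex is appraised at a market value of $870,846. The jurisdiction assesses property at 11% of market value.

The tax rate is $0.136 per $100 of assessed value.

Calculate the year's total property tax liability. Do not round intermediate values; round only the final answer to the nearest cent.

$130.28

Assessed value = $870,846 × 0.11 = $95,793.06
Tax = $95,793.06 × 0.00136 = $130.2785616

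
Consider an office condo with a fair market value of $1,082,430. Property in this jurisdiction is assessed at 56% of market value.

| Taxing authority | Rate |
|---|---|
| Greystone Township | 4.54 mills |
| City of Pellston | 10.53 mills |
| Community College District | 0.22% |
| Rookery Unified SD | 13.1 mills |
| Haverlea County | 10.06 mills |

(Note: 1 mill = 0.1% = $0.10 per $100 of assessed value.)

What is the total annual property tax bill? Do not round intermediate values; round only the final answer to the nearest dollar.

$24,507

Assessed value = $1,082,430 × 0.56 = $606,160.8
Greystone Township: $606,160.8 × 0.00454 = $2,751.970032
City of Pellston: $606,160.8 × 0.01053 = $6,382.873224
Community College District: $606,160.8 × 0.0022 = $1,333.55376
Rookery Unified SD: $606,160.8 × 0.0131 = $7,940.70648
Haverlea County: $606,160.8 × 0.01006 = $6,097.977648
Total = $24,507.081144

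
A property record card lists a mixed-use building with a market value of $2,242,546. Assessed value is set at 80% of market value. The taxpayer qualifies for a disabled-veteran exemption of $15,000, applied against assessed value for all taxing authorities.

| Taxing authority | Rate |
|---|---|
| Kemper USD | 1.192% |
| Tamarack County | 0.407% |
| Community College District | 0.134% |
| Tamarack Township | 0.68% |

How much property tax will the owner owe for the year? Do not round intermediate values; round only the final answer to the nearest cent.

$42,928.16

Assessed value = $2,242,546 × 0.8 = $1,794,036.8
Taxable value = $1,794,036.8 − $15,000 = $1,779,036.8
Kemper USD: $1,779,036.8 × 0.01192 = $21,206.118656
Tamarack County: $1,779,036.8 × 0.00407 = $7,240.679776
Community College District: $1,779,036.8 × 0.00134 = $2,383.909312
Tamarack Township: $1,779,036.8 × 0.0068 = $12,097.45024
Total = $21,206.118656 + $7,240.679776 + $2,383.909312 + $12,097.45024 = $42,928.157984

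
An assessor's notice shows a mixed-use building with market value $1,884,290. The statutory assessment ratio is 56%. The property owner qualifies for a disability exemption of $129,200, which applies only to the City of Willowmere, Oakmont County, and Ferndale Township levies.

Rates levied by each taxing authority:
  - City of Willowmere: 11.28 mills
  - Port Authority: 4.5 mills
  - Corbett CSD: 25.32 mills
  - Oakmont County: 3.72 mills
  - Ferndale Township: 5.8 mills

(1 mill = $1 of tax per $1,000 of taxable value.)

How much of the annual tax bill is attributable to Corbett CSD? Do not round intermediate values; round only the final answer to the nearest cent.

$26,717.72

Assessed value = $1,884,290 × 0.56 = $1,055,202.4
Corbett CSD taxable value = $1,055,202.4 (exemption does not apply)
Corbett CSD levy = $1,055,202.4 × 0.02532 = $26,717.724768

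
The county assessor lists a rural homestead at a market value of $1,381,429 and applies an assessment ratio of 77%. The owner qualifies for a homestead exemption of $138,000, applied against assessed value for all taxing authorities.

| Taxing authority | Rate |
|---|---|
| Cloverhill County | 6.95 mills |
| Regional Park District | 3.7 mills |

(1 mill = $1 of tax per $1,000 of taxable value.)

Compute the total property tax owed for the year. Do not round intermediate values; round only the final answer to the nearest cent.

$9,858.71

Assessed value = $1,381,429 × 0.77 = $1,063,700.33
Taxable value = $1,063,700.33 − $138,000 = $925,700.33
Cloverhill County: $925,700.33 × 0.00695 = $6,433.6172935
Regional Park District: $925,700.33 × 0.0037 = $3,425.091221
Total = $6,433.6172935 + $3,425.091221 = $9,858.7085145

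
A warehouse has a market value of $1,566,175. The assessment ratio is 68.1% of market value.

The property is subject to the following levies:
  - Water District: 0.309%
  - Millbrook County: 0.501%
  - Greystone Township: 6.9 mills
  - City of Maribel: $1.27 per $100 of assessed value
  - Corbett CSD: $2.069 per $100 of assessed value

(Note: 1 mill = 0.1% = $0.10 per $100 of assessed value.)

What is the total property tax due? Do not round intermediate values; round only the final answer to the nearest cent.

$51,611.09

Assessed value = $1,566,175 × 0.681 = $1,066,565.175
Water District: $1,066,565.175 × 0.00309 = $3,295.68639075
Millbrook County: $1,066,565.175 × 0.00501 = $5,343.49152675
Greystone Township: $1,066,565.175 × 0.0069 = $7,359.2997075
City of Maribel: $1,066,565.175 × 0.0127 = $13,545.3777225
Corbett CSD: $1,066,565.175 × 0.02069 = $22,067.23347075
Total = $51,611.08881825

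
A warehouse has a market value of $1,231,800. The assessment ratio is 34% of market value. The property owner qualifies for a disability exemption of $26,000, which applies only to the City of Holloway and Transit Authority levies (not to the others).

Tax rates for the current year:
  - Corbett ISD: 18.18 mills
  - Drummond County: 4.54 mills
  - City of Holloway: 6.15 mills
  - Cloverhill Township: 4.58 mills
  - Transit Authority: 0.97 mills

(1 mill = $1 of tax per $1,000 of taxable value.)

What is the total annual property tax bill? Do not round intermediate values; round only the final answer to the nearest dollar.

$14,230

Assessed value = $1,231,800 × 0.34 = $418,812
Corbett ISD: $418,812 × 0.01818 = $7,614.00216
Drummond County: $418,812 × 0.00454 = $1,901.40648
City of Holloway: ($418,812 − $26,000) × 0.00615 = $392,812 × 0.00615 = $2,415.7938
Cloverhill Township: $418,812 × 0.00458 = $1,918.15896
Transit Authority: ($418,812 − $26,000) × 0.00097 = $392,812 × 0.00097 = $381.02764
Total = $14,230.38904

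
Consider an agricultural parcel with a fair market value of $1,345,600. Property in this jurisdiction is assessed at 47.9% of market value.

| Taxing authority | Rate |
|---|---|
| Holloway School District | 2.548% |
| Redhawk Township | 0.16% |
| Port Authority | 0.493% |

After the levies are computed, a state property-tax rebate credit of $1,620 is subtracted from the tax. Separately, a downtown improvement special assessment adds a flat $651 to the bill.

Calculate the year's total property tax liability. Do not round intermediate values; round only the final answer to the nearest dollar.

$19,663

Assessed value = $1,345,600 × 0.479 = $644,542.4
Holloway School District: $644,542.4 × 0.02548 = $16,422.940352
Redhawk Township: $644,542.4 × 0.0016 = $1,031.26784
Port Authority: $644,542.4 × 0.00493 = $3,177.594032
Levies subtotal = $20,631.802224
After credit = $20,631.802224 − $1,620 = $19,011.802224
Total = $19,011.802224 + $651 = $19,662.802224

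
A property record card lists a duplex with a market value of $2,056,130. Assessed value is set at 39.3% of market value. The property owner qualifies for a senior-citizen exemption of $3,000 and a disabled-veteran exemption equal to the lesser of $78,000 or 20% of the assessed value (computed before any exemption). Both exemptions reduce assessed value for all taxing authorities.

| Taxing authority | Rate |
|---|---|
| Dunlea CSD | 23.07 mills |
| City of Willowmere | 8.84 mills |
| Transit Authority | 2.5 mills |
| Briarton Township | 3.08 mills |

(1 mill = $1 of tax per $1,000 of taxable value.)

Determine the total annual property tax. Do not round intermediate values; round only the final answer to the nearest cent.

$27,257.45

Assessed value = $2,056,130 × 0.393 = $808,059.09
Disabled-veteran exemption = min($78,000, 20% × $808,059.09) = min($78,000, $161,611.818) = $78,000 (dollar cap binds)
Taxable value = $808,059.09 − $3,000 − $78,000 = $727,059.09
Dunlea CSD: $727,059.09 × 0.02307 = $16,773.2532063
City of Willowmere: $727,059.09 × 0.00884 = $6,427.2023556
Transit Authority: $727,059.09 × 0.0025 = $1,817.647725
Briarton Township: $727,059.09 × 0.00308 = $2,239.3419972
Total = $27,257.4452841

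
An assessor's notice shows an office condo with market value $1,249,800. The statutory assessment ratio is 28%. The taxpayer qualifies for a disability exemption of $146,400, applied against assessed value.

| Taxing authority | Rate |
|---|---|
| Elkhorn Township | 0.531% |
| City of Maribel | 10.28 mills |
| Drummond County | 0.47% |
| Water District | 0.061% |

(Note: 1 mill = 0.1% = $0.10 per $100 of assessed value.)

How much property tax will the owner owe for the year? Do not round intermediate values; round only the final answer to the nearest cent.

$4,254.07

Assessed value = $1,249,800 × 0.28 = $349,944
Taxable value = $349,944 − $146,400 = $203,544
Elkhorn Township: $203,544 × 0.00531 = $1,080.81864
City of Maribel: $203,544 × 0.01028 = $2,092.43232
Drummond County: $203,544 × 0.0047 = $956.6568
Water District: $203,544 × 0.00061 = $124.16184
Total = $4,254.0696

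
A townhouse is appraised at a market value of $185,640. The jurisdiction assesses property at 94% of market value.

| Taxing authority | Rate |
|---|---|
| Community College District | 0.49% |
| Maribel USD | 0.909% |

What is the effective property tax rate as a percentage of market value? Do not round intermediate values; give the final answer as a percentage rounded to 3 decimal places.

Assessed value = $185,640 × 0.94 = $174,501.6
Community College District: $174,501.6 × 0.0049 = $855.05784
Maribel USD: $174,501.6 × 0.00909 = $1,586.219544
Total tax = $2,441.277384
Effective rate = $2,441.277384 ÷ $185,640 = 1.315% of market value

1.315%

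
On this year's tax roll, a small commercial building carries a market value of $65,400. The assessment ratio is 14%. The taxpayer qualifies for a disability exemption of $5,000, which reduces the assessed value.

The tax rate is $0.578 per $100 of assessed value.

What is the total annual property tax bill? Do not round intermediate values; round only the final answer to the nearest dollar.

$24

Assessed value = $65,400 × 0.14 = $9,156
Taxable value = $9,156 − $5,000 = $4,156
Tax = $4,156 × 0.00578 = $24.02168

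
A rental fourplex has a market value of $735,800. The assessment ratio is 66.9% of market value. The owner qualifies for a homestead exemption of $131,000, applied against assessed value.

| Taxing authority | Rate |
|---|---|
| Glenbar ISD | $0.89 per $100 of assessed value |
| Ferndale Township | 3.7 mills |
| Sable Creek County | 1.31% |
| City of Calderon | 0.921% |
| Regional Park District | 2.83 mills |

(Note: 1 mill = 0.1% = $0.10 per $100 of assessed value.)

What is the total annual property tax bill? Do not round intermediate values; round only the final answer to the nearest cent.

$13,633.58

Assessed value = $735,800 × 0.669 = $492,250.2
Taxable value = $492,250.2 − $131,000 = $361,250.2
Glenbar ISD: $361,250.2 × 0.0089 = $3,215.12678
Ferndale Township: $361,250.2 × 0.0037 = $1,336.62574
Sable Creek County: $361,250.2 × 0.0131 = $4,732.37762
City of Calderon: $361,250.2 × 0.00921 = $3,327.114342
Regional Park District: $361,250.2 × 0.00283 = $1,022.338066
Total = $13,633.582548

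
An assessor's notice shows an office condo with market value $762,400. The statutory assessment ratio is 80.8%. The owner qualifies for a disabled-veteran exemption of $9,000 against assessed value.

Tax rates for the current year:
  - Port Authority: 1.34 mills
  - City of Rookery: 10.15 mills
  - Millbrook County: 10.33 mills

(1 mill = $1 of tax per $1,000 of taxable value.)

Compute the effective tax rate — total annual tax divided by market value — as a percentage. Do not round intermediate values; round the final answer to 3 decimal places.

1.737%

Assessed value = $762,400 × 0.808 = $616,019.2
Taxable value = $616,019.2 − $9,000 = $607,019.2
Port Authority: $607,019.2 × 0.00134 = $813.405728
City of Rookery: $607,019.2 × 0.01015 = $6,161.24488
Millbrook County: $607,019.2 × 0.01033 = $6,270.508336
Total tax = $13,245.158944
Effective rate = $13,245.158944 ÷ $762,400 = 1.737% of market value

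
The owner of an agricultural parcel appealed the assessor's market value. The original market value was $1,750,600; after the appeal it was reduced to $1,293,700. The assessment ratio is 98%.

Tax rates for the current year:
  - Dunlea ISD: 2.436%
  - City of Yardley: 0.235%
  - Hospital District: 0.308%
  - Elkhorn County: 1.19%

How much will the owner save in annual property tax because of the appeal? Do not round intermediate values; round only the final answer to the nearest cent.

$18,667.20

Old assessed value = $1,750,600 × 0.98 = $1,715,588
New assessed value = $1,293,700 × 0.98 = $1,267,826
Combined rate = 0.02436 + 0.00235 + 0.00308 + 0.0119 = 0.04169
Old tax = $1,715,588 × 0.04169 = $71,522.86372
New tax = $1,267,826 × 0.04169 = $52,855.66594
Reduction = $71,522.86372 − $52,855.66594 = $18,667.19778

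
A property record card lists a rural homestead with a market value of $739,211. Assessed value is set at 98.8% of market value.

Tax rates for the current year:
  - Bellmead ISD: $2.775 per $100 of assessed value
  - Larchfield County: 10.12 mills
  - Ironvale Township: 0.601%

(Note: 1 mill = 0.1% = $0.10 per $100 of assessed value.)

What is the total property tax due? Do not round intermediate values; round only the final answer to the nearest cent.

Assessed value = $739,211 × 0.988 = $730,340.468
Bellmead ISD: $730,340.468 × 0.02775 = $20,266.947987
Larchfield County: $730,340.468 × 0.01012 = $7,391.04553616
Ironvale Township: $730,340.468 × 0.00601 = $4,389.34621268
Total = $32,047.33973584

$32,047.34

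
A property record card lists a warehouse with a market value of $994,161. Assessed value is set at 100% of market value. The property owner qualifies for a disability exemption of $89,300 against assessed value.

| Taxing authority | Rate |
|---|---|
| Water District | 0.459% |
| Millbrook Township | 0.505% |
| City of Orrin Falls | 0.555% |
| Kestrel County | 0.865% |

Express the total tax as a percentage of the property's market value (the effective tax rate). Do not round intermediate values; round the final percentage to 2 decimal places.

Assessed value = $994,161 × 1 = $994,161
Taxable value = $994,161 − $89,300 = $904,861
Water District: $904,861 × 0.00459 = $4,153.31199
Millbrook Township: $904,861 × 0.00505 = $4,569.54805
City of Orrin Falls: $904,861 × 0.00555 = $5,021.97855
Kestrel County: $904,861 × 0.00865 = $7,827.04765
Total tax = $21,571.88624
Effective rate = $21,571.88624 ÷ $994,161 = 2.17% of market value

2.17%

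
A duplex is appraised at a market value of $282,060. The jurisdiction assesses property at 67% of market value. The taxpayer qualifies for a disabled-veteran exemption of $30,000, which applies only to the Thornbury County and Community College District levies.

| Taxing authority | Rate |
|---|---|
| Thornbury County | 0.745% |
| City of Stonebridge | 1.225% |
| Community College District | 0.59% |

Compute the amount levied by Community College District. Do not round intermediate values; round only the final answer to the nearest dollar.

$938

Assessed value = $282,060 × 0.67 = $188,980.2
Community College District taxable value = $188,980.2 − $30,000 = $158,980.2
Community College District levy = $158,980.2 × 0.0059 = $937.98318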